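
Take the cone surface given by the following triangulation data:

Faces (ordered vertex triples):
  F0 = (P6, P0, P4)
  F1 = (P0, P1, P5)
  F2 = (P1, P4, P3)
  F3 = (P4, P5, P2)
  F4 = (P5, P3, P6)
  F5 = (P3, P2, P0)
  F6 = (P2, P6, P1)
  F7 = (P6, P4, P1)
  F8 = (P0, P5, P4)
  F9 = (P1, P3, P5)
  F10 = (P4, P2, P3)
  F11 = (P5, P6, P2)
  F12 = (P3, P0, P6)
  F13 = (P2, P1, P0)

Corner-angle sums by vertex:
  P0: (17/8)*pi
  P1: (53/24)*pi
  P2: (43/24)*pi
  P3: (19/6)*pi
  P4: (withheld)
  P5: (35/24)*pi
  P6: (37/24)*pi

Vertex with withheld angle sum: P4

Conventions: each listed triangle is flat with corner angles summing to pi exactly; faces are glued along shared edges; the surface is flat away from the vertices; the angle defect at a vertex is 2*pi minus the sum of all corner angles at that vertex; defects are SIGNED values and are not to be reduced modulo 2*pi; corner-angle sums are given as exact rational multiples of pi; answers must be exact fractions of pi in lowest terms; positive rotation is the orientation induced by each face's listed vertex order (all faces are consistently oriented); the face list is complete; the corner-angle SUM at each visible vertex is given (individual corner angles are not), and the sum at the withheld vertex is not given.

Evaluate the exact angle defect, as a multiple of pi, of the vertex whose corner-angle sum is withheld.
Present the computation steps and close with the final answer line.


V = 7, E = 21, F = 14; chi = V - E + F = 0
Gauss-Bonnet: total defect = 2*pi*chi = 0; visible defects sum to (-7/24)*pi

Answer: defect(P4) = (7/24)*pi


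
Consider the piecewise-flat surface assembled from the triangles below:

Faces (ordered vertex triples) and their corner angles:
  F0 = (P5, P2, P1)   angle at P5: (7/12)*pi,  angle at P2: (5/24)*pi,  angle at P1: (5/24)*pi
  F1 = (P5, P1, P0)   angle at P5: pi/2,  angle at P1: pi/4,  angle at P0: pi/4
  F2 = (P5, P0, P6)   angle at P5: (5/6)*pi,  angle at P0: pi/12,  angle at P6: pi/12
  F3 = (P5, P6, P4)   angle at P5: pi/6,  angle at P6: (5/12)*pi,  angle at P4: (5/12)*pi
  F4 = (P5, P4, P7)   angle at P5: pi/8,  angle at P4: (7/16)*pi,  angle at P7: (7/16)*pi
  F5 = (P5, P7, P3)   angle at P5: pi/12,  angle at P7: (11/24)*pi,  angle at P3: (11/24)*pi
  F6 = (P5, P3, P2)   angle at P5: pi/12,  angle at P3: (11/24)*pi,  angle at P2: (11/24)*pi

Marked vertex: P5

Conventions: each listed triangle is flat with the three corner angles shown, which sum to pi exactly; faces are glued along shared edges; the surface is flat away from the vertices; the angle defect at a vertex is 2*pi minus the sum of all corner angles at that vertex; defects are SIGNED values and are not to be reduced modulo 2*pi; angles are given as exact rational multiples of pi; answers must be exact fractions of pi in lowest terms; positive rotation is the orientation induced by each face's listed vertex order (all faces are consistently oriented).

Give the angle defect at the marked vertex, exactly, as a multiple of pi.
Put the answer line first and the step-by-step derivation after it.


Answer: defect(P5) = (-3/8)*pi

Sum of corner angles at P5: (19/8)*pi
defect = 2*pi - (19/8)*pi


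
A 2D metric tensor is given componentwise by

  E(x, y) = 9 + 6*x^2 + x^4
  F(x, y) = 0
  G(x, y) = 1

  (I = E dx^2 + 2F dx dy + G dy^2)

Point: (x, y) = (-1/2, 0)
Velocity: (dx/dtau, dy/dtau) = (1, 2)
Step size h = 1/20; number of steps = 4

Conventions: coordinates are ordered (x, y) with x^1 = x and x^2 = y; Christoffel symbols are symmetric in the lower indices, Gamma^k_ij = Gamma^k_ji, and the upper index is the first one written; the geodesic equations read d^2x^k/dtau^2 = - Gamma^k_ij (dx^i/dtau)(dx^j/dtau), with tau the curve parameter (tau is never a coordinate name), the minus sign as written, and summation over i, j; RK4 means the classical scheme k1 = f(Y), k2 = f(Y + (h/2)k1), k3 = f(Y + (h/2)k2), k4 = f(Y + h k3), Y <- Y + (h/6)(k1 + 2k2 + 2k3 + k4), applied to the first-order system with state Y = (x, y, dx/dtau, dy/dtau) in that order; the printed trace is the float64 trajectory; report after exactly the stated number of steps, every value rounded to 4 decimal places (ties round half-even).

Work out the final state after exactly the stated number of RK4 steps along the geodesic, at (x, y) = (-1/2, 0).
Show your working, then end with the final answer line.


f(Y) = (dx/dtau, dy/dtau, -Gamma^x_ij Y'^i Y'^j, -Gamma^y_ij Y'^i Y'^j) with the Gammas evaluated at the stage position; h = 0.050000; intermediate values shown to 6 dp
step 0: x = -0.5000, y = 0.0000, dx/dtau = 1.0000, dy/dtau = 2.0000
step 1:
  k1: at (x, y) = (-0.500000, 0.000000), (dx/dtau, dy/dtau) = (1.000000, 2.000000); Gamma_xxx = -0.307692, Gamma_xxy = 0.000000, Gamma_xyy = 0.000000, Gamma_yxx = 0.000000, Gamma_yxy = 0.000000, Gamma_yyy = 0.000000; k1 = (1.000000, 2.000000, 0.307692, 0.000000)
  k2: at (x, y) = (-0.475000, 0.050000), (dx/dtau, dy/dtau) = (1.007692, 2.000000); Gamma_xxx = -0.294517, Gamma_xxy = 0.000000, Gamma_xyy = 0.000000, Gamma_yxx = 0.000000, Gamma_yxy = 0.000000, Gamma_yyy = 0.000000; k2 = (1.007692, 2.000000, 0.299065, 0.000000)
  k3: at (x, y) = (-0.474808, 0.050000), (dx/dtau, dy/dtau) = (1.007477, 2.000000); Gamma_xxx = -0.294414, Gamma_xxy = 0.000000, Gamma_xyy = 0.000000, Gamma_yxx = 0.000000, Gamma_yxy = 0.000000, Gamma_yyy = 0.000000; k3 = (1.007477, 2.000000, 0.298833, 0.000000)
  k4: at (x, y) = (-0.449626, 0.100000), (dx/dtau, dy/dtau) = (1.014942, 2.000000); Gamma_xxx = -0.280826, Gamma_xxy = 0.000000, Gamma_xyy = 0.000000, Gamma_yxx = 0.000000, Gamma_yxy = 0.000000, Gamma_yyy = 0.000000; k4 = (1.014942, 2.000000, 0.289281, 0.000000)
  Y <- Y + (h/6)(k1 + 2k2 + 2k3 + k4): x = -0.4496, y = 0.1000, dx/dtau = 1.0149, dy/dtau = 2.0000
step 2:
  k1: at (x, y) = (-0.449623, 0.100000), (dx/dtau, dy/dtau) = (1.014940, 2.000000); Gamma_xxx = -0.280825, Gamma_xxy = 0.000000, Gamma_xyy = 0.000000, Gamma_yxx = 0.000000, Gamma_yxy = 0.000000, Gamma_yyy = 0.000000; k1 = (1.014940, 2.000000, 0.289278, 0.000000)
  k2: at (x, y) = (-0.424249, 0.150000), (dx/dtau, dy/dtau) = (1.022172, 2.000000); Gamma_xxx = -0.266824, Gamma_xxy = 0.000000, Gamma_xyy = 0.000000, Gamma_yxx = 0.000000, Gamma_yxy = 0.000000, Gamma_yyy = 0.000000; k2 = (1.022172, 2.000000, 0.278788, 0.000000)
  k3: at (x, y) = (-0.424068, 0.150000), (dx/dtau, dy/dtau) = (1.021909, 2.000000); Gamma_xxx = -0.266724, Gamma_xxy = 0.000000, Gamma_xyy = 0.000000, Gamma_yxx = 0.000000, Gamma_yxy = 0.000000, Gamma_yyy = 0.000000; k3 = (1.021909, 2.000000, 0.278539, 0.000000)
  k4: at (x, y) = (-0.398527, 0.200000), (dx/dtau, dy/dtau) = (1.028867, 2.000000); Gamma_xxx = -0.252326, Gamma_xxy = 0.000000, Gamma_xyy = 0.000000, Gamma_yxx = 0.000000, Gamma_yxy = 0.000000, Gamma_yyy = 0.000000; k4 = (1.028867, 2.000000, 0.267104, 0.000000)
  Y <- Y + (h/6)(k1 + 2k2 + 2k3 + k4): x = -0.3985, y = 0.2000, dx/dtau = 1.0289, dy/dtau = 2.0000
step 3:
  k1: at (x, y) = (-0.398523, 0.200000), (dx/dtau, dy/dtau) = (1.028865, 2.000000); Gamma_xxx = -0.252324, Gamma_xxy = 0.000000, Gamma_xyy = 0.000000, Gamma_yxx = 0.000000, Gamma_yxy = 0.000000, Gamma_yyy = 0.000000; k1 = (1.028865, 2.000000, 0.267101, 0.000000)
  k2: at (x, y) = (-0.372801, 0.250000), (dx/dtau, dy/dtau) = (1.035543, 2.000000); Gamma_xxx = -0.237530, Gamma_xxy = 0.000000, Gamma_xyy = 0.000000, Gamma_yxx = 0.000000, Gamma_yxy = 0.000000, Gamma_yyy = 0.000000; k2 = (1.035543, 2.000000, 0.254715, 0.000000)
  k3: at (x, y) = (-0.372634, 0.250000), (dx/dtau, dy/dtau) = (1.035233, 2.000000); Gamma_xxx = -0.237433, Gamma_xxy = 0.000000, Gamma_xyy = 0.000000, Gamma_yxx = 0.000000, Gamma_yxy = 0.000000, Gamma_yyy = 0.000000; k3 = (1.035233, 2.000000, 0.254459, 0.000000)
  k4: at (x, y) = (-0.346761, 0.300000), (dx/dtau, dy/dtau) = (1.041588, 2.000000); Gamma_xxx = -0.222266, Gamma_xxy = 0.000000, Gamma_xyy = 0.000000, Gamma_yxx = 0.000000, Gamma_yxy = 0.000000, Gamma_yyy = 0.000000; k4 = (1.041588, 2.000000, 0.241137, 0.000000)
  Y <- Y + (h/6)(k1 + 2k2 + 2k3 + k4): x = -0.3468, y = 0.3000, dx/dtau = 1.0416, dy/dtau = 2.0000
step 4:
  k1: at (x, y) = (-0.346756, 0.300000), (dx/dtau, dy/dtau) = (1.041587, 2.000000); Gamma_xxx = -0.222263, Gamma_xxy = 0.000000, Gamma_xyy = 0.000000, Gamma_yxx = 0.000000, Gamma_yxy = 0.000000, Gamma_yyy = 0.000000; k1 = (1.041587, 2.000000, 0.241133, 0.000000)
  k2: at (x, y) = (-0.320717, 0.350000), (dx/dtau, dy/dtau) = (1.047615, 2.000000); Gamma_xxx = -0.206723, Gamma_xxy = 0.000000, Gamma_xyy = 0.000000, Gamma_yxx = 0.000000, Gamma_yxy = 0.000000, Gamma_yyy = 0.000000; k2 = (1.047615, 2.000000, 0.226878, 0.000000)
  k3: at (x, y) = (-0.320566, 0.350000), (dx/dtau, dy/dtau) = (1.047259, 2.000000); Gamma_xxx = -0.206633, Gamma_xxy = 0.000000, Gamma_xyy = 0.000000, Gamma_yxx = 0.000000, Gamma_yxy = 0.000000, Gamma_yyy = 0.000000; k3 = (1.047259, 2.000000, 0.226624, 0.000000)
  k4: at (x, y) = (-0.294393, 0.400000), (dx/dtau, dy/dtau) = (1.052918, 2.000000); Gamma_xxx = -0.190752, Gamma_xxy = 0.000000, Gamma_xyy = 0.000000, Gamma_yxx = 0.000000, Gamma_yxy = 0.000000, Gamma_yyy = 0.000000; k4 = (1.052918, 2.000000, 0.211474, 0.000000)
  Y <- Y + (h/6)(k1 + 2k2 + 2k3 + k4): x = -0.2944, y = 0.4000, dx/dtau = 1.0529, dy/dtau = 2.0000

Answer: x = -0.2944, y = 0.4000, dx/dtau = 1.0529, dy/dtau = 2.0000


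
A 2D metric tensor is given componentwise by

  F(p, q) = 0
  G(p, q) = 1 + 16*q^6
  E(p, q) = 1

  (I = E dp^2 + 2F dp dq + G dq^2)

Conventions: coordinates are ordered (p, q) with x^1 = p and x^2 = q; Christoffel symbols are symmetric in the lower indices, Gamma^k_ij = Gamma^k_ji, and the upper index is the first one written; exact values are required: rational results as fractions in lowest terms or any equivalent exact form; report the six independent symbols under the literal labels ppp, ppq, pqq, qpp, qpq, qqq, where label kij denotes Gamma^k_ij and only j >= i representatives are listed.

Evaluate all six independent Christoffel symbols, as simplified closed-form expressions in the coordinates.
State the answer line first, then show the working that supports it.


Answer: Gamma_ppp = 0, Gamma_ppq = 0, Gamma_pqq = 0, Gamma_qpp = 0, Gamma_qpq = 0, Gamma_qqq = 48*q^5/(16*q^6 + 1)

E = 1; F = 0; G = 1 + 16*q^6
Gamma^k_ij = (1/2) g^{kl} (d_i g_jl + d_j g_il - d_l g_ij), with g^inv = (1/(EG-F^2)) [[G, -F], [-F, E]]
first partials: E_p = 0, E_q = 0, F_p = 0, F_q = 0, G_p = 0, G_q = 96*q^5
D = EG - F^2 = 1 + 16*q^6
expanded: Gamma^p_pp = (G E_p - 2F F_p + F E_q)/(2D), Gamma^p_pq = (G E_q - F G_p)/(2D), Gamma^p_qq = (2G F_q - G G_p - F G_q)/(2D), Gamma^q_pp = (2E F_p - E E_q - F E_p)/(2D), Gamma^q_pq = (E G_p - F E_q)/(2D), Gamma^q_qq = (E G_q - 2F F_q + F G_p)/(2D); substitute and cancel common factors


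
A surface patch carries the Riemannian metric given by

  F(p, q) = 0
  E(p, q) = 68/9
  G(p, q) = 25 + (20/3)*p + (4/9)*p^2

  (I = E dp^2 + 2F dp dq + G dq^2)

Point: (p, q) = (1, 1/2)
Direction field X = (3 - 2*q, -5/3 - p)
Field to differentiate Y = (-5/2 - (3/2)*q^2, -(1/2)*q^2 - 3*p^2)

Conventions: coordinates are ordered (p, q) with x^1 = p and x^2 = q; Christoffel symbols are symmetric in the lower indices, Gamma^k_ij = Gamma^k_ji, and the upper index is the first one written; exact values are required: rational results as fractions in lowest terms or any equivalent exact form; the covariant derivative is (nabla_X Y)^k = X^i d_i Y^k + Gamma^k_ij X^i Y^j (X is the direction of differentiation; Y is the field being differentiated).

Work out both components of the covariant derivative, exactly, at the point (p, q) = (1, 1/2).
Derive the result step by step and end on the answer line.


E = 68/9, F = 0, G = 289/9 at the point
E_p = 0, E_q = 0, F_p = 0, F_q = 0, G_p = 68/9, G_q = 0
EG - F^2 = 19652/81;  g^inv = (81/19652) * [[289/9, 0], [0, 68/9]]
first-kind symbols [ij,l] = (1/2)(d_i g_jl + d_j g_il - d_l g_ij): [pp,p] = E_p/2 = 0, [pp,q] = F_p - E_q/2 = 0, [pq,p] = E_q/2 = 0, [pq,q] = G_p/2 = 34/9, [qq,p] = F_q - G_p/2 = -34/9, [qq,q] = G_q/2 = 0
Gamma^p_ij = (G*[ij,p] - F*[ij,q])/(EG - F^2), Gamma^q_ij = (E*[ij,q] - F*[ij,p])/(EG - F^2)
Gamma_ppp = 0, Gamma_ppq = 0, Gamma_pqq = -1/2, Gamma_qpp = 0, Gamma_qpq = 2/17, Gamma_qqq = 0
X = (2, -8/3), Y = (-23/8, -25/8) at the point

Answer: (nabla_X Y)^p = -1/6, (nabla_X Y)^q = -21/2


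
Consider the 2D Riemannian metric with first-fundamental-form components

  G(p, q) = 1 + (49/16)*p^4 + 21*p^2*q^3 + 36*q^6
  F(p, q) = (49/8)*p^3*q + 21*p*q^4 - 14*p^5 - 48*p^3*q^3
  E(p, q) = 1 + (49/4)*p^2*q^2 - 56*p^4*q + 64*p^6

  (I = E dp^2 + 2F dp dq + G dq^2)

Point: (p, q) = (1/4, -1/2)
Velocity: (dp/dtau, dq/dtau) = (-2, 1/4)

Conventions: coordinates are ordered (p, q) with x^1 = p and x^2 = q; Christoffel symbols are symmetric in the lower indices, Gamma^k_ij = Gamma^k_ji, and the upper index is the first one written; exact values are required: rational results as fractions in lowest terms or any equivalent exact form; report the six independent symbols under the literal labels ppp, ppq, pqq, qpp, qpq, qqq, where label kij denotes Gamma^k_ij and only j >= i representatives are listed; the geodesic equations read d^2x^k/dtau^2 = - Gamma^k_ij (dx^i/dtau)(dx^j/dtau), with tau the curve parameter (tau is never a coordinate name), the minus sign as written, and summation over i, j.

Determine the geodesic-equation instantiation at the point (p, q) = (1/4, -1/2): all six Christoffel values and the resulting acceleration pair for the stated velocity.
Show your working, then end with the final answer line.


E = 337/256, F = 369/1024, G = 5777/4096 at the point
E_p = 117/32, E_q = -63/64, F_p = 407/256, F_q = -1583/512, G_p = -287/256, G_q = -369/64
EG - F^2 = 7073/4096;  g^inv = (4096/7073) * [[5777/4096, -369/1024], [-369/1024, 337/256]]
first-kind symbols [ij,l] = (1/2)(d_i g_jl + d_j g_il - d_l g_ij): [pp,p] = E_p/2 = 117/64, [pp,q] = F_p - E_q/2 = 533/256, [pq,p] = E_q/2 = -63/128, [pq,q] = G_p/2 = -287/512, [qq,p] = F_q - G_p/2 = -81/32, [qq,q] = G_q/2 = -369/128
Gamma^p_ij = (G*[ij,p] - F*[ij,q])/(EG - F^2), Gamma^q_ij = (E*[ij,q] - F*[ij,p])/(EG - F^2)
Gamma_ppp = 7488/7073, Gamma_ppq = -2016/7073, Gamma_pqq = -10368/7073, Gamma_qpp = 8528/7073, Gamma_qpq = -2296/7073, Gamma_qqq = -11808/7073
d^2p/dtau^2 = -(Gamma_ppp*(-2)^2 + 2*Gamma_ppq*(-2)*(1/4) + Gamma_pqq*(1/4)^2) = -31320/7073
d^2q/dtau^2 = -(Gamma_qpp*(-2)^2 + 2*Gamma_qpq*(-2)*(1/4) + Gamma_qqq*(1/4)^2) = -35670/7073

Answer: Gamma_ppp = 7488/7073, Gamma_ppq = -2016/7073, Gamma_pqq = -10368/7073, Gamma_qpp = 8528/7073, Gamma_qpq = -2296/7073, Gamma_qqq = -11808/7073; accelerations (d^2p/dtau^2, d^2q/dtau^2) = (-31320/7073, -35670/7073)


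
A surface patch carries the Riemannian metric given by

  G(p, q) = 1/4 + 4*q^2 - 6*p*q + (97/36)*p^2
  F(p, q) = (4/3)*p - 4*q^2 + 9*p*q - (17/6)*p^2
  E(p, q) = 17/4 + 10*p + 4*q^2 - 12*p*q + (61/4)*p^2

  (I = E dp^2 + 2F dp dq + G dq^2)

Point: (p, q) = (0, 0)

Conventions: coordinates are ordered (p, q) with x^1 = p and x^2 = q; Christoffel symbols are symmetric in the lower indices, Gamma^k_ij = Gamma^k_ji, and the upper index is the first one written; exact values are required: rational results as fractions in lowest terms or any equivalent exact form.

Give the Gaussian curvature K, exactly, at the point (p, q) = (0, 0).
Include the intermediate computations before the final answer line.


E = 17/4, F = 0, G = 1/4, EG - F^2 = 17/16 at the point
E_p = 10, E_q = 0, F_p = 4/3, F_q = 0, G_p = 0, G_q = 0
E_qq = 8, F_pq = 9, G_pp = 97/18
The intrinsic route: Brioschi's K = (det M1 - det M2)/(EG - F^2)^2.
M1 = [[-E_qq/2 + F_pq - G_pp/2, E_p/2, F_p - E_q/2], [F_q - G_p/2, E, F], [G_q/2, F, G]] = [[83/36, 5, 4/3], [0, 17/4, 0], [0, 0, 1/4]]; det M1 = 1411/576
M2 = [[0, E_q/2, G_p/2], [E_q/2, E, F], [G_p/2, F, G]] = [[0, 0, 0], [0, 17/4, 0], [0, 0, 1/4]]; det M2 = 0
det M1 - det M2 = 1411/576; K = 1411/576 / (17/16)^2 = 332/153

Answer: K = 332/153


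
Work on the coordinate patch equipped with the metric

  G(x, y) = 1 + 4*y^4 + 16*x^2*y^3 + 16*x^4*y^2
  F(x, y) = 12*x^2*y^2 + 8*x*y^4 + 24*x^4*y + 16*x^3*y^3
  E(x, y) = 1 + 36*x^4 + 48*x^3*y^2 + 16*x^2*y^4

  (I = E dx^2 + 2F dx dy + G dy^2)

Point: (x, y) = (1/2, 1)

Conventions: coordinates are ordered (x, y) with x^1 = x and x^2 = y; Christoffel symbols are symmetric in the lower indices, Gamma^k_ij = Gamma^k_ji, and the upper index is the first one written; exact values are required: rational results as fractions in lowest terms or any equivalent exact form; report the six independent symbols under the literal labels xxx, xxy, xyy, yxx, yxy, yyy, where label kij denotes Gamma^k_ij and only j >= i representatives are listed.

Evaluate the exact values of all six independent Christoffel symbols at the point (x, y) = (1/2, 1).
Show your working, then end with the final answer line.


E = 53/4, F = 21/2, G = 10 at the point
E_x = 70, E_y = 28, F_x = 44, F_y = 59/2, G_x = 24, G_y = 30
EG - F^2 = 89/4;  g^inv = (4/89) * [[10, -21/2], [-21/2, 53/4]]
first-kind symbols [ij,l] = (1/2)(d_i g_jl + d_j g_il - d_l g_ij): [xx,x] = E_x/2 = 35, [xx,y] = F_x - E_y/2 = 30, [xy,x] = E_y/2 = 14, [xy,y] = G_x/2 = 12, [yy,x] = F_y - G_x/2 = 35/2, [yy,y] = G_y/2 = 15
Gamma^x_ij = (G*[ij,x] - F*[ij,y])/(EG - F^2), Gamma^y_ij = (E*[ij,y] - F*[ij,x])/(EG - F^2)

Answer: Gamma_xxx = 140/89, Gamma_xxy = 56/89, Gamma_xyy = 70/89, Gamma_yxx = 120/89, Gamma_yxy = 48/89, Gamma_yyy = 60/89


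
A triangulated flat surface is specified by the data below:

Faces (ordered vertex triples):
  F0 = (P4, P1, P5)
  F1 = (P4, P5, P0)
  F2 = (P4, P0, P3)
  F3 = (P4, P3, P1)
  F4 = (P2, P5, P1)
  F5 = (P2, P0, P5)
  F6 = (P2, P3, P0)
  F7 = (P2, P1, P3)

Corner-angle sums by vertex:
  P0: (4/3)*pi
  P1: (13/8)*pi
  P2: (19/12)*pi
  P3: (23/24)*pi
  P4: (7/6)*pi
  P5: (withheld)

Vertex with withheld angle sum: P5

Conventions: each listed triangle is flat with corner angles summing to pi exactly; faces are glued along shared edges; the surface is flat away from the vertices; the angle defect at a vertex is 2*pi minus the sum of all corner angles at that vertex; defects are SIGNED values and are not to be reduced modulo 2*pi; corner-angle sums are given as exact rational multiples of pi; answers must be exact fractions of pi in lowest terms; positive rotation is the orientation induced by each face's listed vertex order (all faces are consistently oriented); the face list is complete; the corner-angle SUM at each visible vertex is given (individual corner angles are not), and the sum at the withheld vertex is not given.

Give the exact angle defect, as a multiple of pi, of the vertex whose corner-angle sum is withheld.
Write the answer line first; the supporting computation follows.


Answer: defect(P5) = (2/3)*pi

V = 6, E = 12, F = 8; chi = V - E + F = 2
Gauss-Bonnet: total defect = 2*pi*chi = 4*pi; visible defects sum to (10/3)*pi


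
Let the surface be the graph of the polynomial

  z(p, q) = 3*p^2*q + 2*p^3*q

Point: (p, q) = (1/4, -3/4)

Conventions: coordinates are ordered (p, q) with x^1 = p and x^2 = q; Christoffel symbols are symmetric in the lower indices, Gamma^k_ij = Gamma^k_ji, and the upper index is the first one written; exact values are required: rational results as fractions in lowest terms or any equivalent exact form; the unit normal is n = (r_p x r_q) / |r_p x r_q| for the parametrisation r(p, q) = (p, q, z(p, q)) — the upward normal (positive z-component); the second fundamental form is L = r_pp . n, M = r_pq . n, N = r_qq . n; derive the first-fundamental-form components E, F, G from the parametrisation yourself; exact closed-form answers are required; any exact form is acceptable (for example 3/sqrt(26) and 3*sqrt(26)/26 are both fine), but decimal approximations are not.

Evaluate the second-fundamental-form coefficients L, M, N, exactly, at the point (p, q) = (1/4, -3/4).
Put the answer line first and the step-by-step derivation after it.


Answer: L = -108*sqrt(3098)/1549, M = 30*sqrt(3098)/1549, N = 0

z_p = -45/32, z_q = 7/32, z_pp = -27/4, z_pq = 15/8, z_qq = 0
E = 3049/1024, F = -315/1024, G = 1073/1024; answer radicand W^2 = 1549/512
unnormalised second-form numerators: l = -27/4, m = 15/8, n = 0; L = l/sqrt(1549/512), and similarly M = m/sqrt(W^2), N = n/sqrt(W^2)


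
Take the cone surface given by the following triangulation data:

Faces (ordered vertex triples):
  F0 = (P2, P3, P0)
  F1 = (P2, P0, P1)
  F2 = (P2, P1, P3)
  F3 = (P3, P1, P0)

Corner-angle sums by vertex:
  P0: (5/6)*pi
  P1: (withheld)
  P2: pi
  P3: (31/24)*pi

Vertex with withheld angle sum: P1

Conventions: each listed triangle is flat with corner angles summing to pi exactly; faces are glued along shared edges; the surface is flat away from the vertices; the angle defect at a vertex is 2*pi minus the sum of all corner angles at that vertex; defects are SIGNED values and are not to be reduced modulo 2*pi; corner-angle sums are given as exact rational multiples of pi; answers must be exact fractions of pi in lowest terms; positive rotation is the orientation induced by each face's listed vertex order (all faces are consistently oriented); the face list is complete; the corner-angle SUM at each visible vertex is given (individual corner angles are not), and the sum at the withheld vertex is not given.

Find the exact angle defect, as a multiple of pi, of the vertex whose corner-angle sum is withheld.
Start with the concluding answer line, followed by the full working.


Answer: defect(P1) = (9/8)*pi

V = 4, E = 6, F = 4; chi = V - E + F = 2
Gauss-Bonnet: total defect = 2*pi*chi = 4*pi; visible defects sum to (23/8)*pi


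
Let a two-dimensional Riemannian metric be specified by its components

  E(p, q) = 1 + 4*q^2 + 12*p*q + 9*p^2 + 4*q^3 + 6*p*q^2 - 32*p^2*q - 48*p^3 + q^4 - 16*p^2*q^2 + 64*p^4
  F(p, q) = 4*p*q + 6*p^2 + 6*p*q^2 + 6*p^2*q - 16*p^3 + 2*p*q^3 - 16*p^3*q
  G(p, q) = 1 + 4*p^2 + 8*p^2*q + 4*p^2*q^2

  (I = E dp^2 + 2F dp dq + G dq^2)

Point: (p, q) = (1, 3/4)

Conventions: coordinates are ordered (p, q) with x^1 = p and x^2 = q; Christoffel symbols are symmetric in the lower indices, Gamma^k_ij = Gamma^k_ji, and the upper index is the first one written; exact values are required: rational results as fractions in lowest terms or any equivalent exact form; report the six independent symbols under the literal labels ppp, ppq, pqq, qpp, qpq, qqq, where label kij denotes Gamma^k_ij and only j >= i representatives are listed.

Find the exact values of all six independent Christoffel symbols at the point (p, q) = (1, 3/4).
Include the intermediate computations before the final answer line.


E = 2465/256, F = -329/32, G = 53/4 at the point
E_p = 611/8, E_q = -329/16, F_p = -1785/32, F_q = 51/8, G_p = 49/2, G_q = 14
EG - F^2 = 5601/256;  g^inv = (256/5601) * [[53/4, 329/32], [329/32, 2465/256]]
first-kind symbols [ij,l] = (1/2)(d_i g_jl + d_j g_il - d_l g_ij): [pp,p] = E_p/2 = 611/16, [pp,q] = F_p - E_q/2 = -91/2, [pq,p] = E_q/2 = -329/32, [pq,q] = G_p/2 = 49/4, [qq,p] = F_q - G_p/2 = -47/8, [qq,q] = G_q/2 = 7
Gamma^p_ij = (G*[ij,p] - F*[ij,q])/(EG - F^2), Gamma^q_ij = (E*[ij,q] - F*[ij,p])/(EG - F^2)

Answer: Gamma_ppp = 9776/5601, Gamma_ppq = -2632/5601, Gamma_pqq = -1504/5601, Gamma_qpp = -11648/5601, Gamma_qpq = 3136/5601, Gamma_qqq = 1792/5601


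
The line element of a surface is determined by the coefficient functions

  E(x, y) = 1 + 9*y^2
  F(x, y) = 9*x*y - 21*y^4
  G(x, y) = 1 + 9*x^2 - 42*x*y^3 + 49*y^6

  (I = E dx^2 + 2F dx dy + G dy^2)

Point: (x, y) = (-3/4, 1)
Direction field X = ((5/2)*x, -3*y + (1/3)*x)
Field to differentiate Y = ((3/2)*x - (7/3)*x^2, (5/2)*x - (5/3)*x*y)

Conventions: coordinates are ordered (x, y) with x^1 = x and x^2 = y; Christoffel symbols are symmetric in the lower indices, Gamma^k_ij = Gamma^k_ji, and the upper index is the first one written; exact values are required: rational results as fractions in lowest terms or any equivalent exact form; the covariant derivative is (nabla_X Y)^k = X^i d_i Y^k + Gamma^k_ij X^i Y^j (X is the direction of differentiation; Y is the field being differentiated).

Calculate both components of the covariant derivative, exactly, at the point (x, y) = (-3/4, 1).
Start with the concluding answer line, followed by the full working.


Answer: (nabla_X Y)^x = -120579/12232, (nabla_X Y)^y = -50601/12232

E = 10, F = -111/4, G = 1385/16 at the point
E_x = 0, E_y = 18, F_x = 9, F_y = -363/4, G_x = -111/2, G_y = 777/2
EG - F^2 = 1529/16;  g^inv = (16/1529) * [[1385/16, 111/4], [111/4, 10]]
first-kind symbols [ij,l] = (1/2)(d_i g_jl + d_j g_il - d_l g_ij): [xx,x] = E_x/2 = 0, [xx,y] = F_x - E_y/2 = 0, [xy,x] = E_y/2 = 9, [xy,y] = G_x/2 = -111/4, [yy,x] = F_y - G_x/2 = -63, [yy,y] = G_y/2 = 777/4
Gamma^x_ij = (G*[ij,x] - F*[ij,y])/(EG - F^2), Gamma^y_ij = (E*[ij,y] - F*[ij,x])/(EG - F^2)
Gamma_xxx = 0, Gamma_xxy = 144/1529, Gamma_xyy = -1008/1529, Gamma_yxx = 0, Gamma_yxy = -444/1529, Gamma_yyy = 3108/1529
X = (-15/8, -13/4), Y = (-39/16, -5/8) at the point


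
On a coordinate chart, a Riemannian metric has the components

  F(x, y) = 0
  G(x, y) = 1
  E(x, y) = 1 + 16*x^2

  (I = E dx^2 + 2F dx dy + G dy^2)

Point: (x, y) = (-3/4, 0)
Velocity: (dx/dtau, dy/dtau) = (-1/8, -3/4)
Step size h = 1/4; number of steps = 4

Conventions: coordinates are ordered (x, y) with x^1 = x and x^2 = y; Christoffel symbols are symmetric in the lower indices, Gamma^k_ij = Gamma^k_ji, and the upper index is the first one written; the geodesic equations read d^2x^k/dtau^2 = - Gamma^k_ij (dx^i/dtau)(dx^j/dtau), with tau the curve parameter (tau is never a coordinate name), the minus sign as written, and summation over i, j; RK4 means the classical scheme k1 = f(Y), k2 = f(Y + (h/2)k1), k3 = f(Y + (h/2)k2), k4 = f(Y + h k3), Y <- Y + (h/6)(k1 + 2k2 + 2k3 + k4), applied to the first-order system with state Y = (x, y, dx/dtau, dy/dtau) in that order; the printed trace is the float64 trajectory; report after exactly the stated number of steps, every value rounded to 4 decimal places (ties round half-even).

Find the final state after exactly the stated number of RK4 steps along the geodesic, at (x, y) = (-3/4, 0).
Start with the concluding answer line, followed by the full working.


Answer: x = -0.8668, y = -0.7500, dx/dtau = -0.1095, dy/dtau = -0.7500

f(Y) = (dx/dtau, dy/dtau, -Gamma^x_ij Y'^i Y'^j, -Gamma^y_ij Y'^i Y'^j) with the Gammas evaluated at the stage position; h = 0.250000; intermediate values shown to 6 dp
step 0: x = -0.7500, y = 0.0000, dx/dtau = -0.1250, dy/dtau = -0.7500
step 1:
  k1: at (x, y) = (-0.750000, 0.000000), (dx/dtau, dy/dtau) = (-0.125000, -0.750000); Gamma_xxx = -1.200000, Gamma_xxy = 0.000000, Gamma_xyy = 0.000000, Gamma_yxx = 0.000000, Gamma_yxy = 0.000000, Gamma_yyy = 0.000000; k1 = (-0.125000, -0.750000, 0.018750, 0.000000)
  k2: at (x, y) = (-0.765625, -0.093750), (dx/dtau, dy/dtau) = (-0.122656, -0.750000); Gamma_xxx = -1.180279, Gamma_xxy = 0.000000, Gamma_xyy = 0.000000, Gamma_yxx = 0.000000, Gamma_yxy = 0.000000, Gamma_yyy = 0.000000; k2 = (-0.122656, -0.750000, 0.017757, 0.000000)
  k3: at (x, y) = (-0.765332, -0.093750), (dx/dtau, dy/dtau) = (-0.122780, -0.750000); Gamma_xxx = -1.180643, Gamma_xxy = 0.000000, Gamma_xyy = 0.000000, Gamma_yxx = 0.000000, Gamma_yxy = 0.000000, Gamma_yyy = 0.000000; k3 = (-0.122780, -0.750000, 0.017798, 0.000000)
  k4: at (x, y) = (-0.780695, -0.187500), (dx/dtau, dy/dtau) = (-0.120550, -0.750000); Gamma_xxx = -1.161775, Gamma_xxy = 0.000000, Gamma_xyy = 0.000000, Gamma_yxx = 0.000000, Gamma_yxy = 0.000000, Gamma_yyy = 0.000000; k4 = (-0.120550, -0.750000, 0.016883, 0.000000)
  Y <- Y + (h/6)(k1 + 2k2 + 2k3 + k4): x = -0.7807, y = -0.1875, dx/dtau = -0.1206, dy/dtau = -0.7500
step 2:
  k1: at (x, y) = (-0.780684, -0.187500), (dx/dtau, dy/dtau) = (-0.120552, -0.750000); Gamma_xxx = -1.161788, Gamma_xxy = 0.000000, Gamma_xyy = 0.000000, Gamma_yxx = 0.000000, Gamma_yxy = 0.000000, Gamma_yyy = 0.000000; k1 = (-0.120552, -0.750000, 0.016884, 0.000000)
  k2: at (x, y) = (-0.795753, -0.281250), (dx/dtau, dy/dtau) = (-0.118442, -0.750000); Gamma_xxx = -1.143778, Gamma_xxy = 0.000000, Gamma_xyy = 0.000000, Gamma_yxx = 0.000000, Gamma_yxy = 0.000000, Gamma_yyy = 0.000000; k2 = (-0.118442, -0.750000, 0.016045, 0.000000)
  k3: at (x, y) = (-0.795490, -0.281250), (dx/dtau, dy/dtau) = (-0.118547, -0.750000); Gamma_xxx = -1.144089, Gamma_xxy = 0.000000, Gamma_xyy = 0.000000, Gamma_yxx = 0.000000, Gamma_yxy = 0.000000, Gamma_yyy = 0.000000; k3 = (-0.118547, -0.750000, 0.016078, 0.000000)
  k4: at (x, y) = (-0.810321, -0.375000), (dx/dtau, dy/dtau) = (-0.116533, -0.750000); Gamma_xxx = -1.126823, Gamma_xxy = 0.000000, Gamma_xyy = 0.000000, Gamma_yxx = 0.000000, Gamma_yxy = 0.000000, Gamma_yyy = 0.000000; k4 = (-0.116533, -0.750000, 0.015302, 0.000000)
  Y <- Y + (h/6)(k1 + 2k2 + 2k3 + k4): x = -0.8103, y = -0.3750, dx/dtau = -0.1165, dy/dtau = -0.7500
step 3:
  k1: at (x, y) = (-0.810312, -0.375000), (dx/dtau, dy/dtau) = (-0.116534, -0.750000); Gamma_xxx = -1.126833, Gamma_xxy = 0.000000, Gamma_xyy = 0.000000, Gamma_yxx = 0.000000, Gamma_yxy = 0.000000, Gamma_yyy = 0.000000; k1 = (-0.116534, -0.750000, 0.015303, 0.000000)
  k2: at (x, y) = (-0.824879, -0.468750), (dx/dtau, dy/dtau) = (-0.114621, -0.750000); Gamma_xxx = -1.110312, Gamma_xxy = 0.000000, Gamma_xyy = 0.000000, Gamma_yxx = 0.000000, Gamma_yxy = 0.000000, Gamma_yyy = 0.000000; k2 = (-0.114621, -0.750000, 0.014587, 0.000000)
  k3: at (x, y) = (-0.824640, -0.468750), (dx/dtau, dy/dtau) = (-0.114711, -0.750000); Gamma_xxx = -1.110580, Gamma_xxy = 0.000000, Gamma_xyy = 0.000000, Gamma_yxx = 0.000000, Gamma_yxy = 0.000000, Gamma_yyy = 0.000000; k3 = (-0.114711, -0.750000, 0.014614, 0.000000)
  k4: at (x, y) = (-0.838990, -0.562500), (dx/dtau, dy/dtau) = (-0.112881, -0.750000); Gamma_xxx = -1.094710, Gamma_xxy = 0.000000, Gamma_xyy = 0.000000, Gamma_yxx = 0.000000, Gamma_yxy = 0.000000, Gamma_yyy = 0.000000; k4 = (-0.112881, -0.750000, 0.013949, 0.000000)
  Y <- Y + (h/6)(k1 + 2k2 + 2k3 + k4): x = -0.8390, y = -0.5625, dx/dtau = -0.1129, dy/dtau = -0.7500
step 4:
  k1: at (x, y) = (-0.838982, -0.562500), (dx/dtau, dy/dtau) = (-0.112882, -0.750000); Gamma_xxx = -1.094718, Gamma_xxy = 0.000000, Gamma_xyy = 0.000000, Gamma_yxx = 0.000000, Gamma_yxy = 0.000000, Gamma_yyy = 0.000000; k1 = (-0.112882, -0.750000, 0.013949, 0.000000)
  k2: at (x, y) = (-0.853092, -0.656250), (dx/dtau, dy/dtau) = (-0.111138, -0.750000); Gamma_xxx = -1.079500, Gamma_xxy = 0.000000, Gamma_xyy = 0.000000, Gamma_yxx = 0.000000, Gamma_yxy = 0.000000, Gamma_yyy = 0.000000; k2 = (-0.111138, -0.750000, 0.013334, 0.000000)
  k3: at (x, y) = (-0.852874, -0.656250), (dx/dtau, dy/dtau) = (-0.111215, -0.750000); Gamma_xxx = -1.079732, Gamma_xxy = 0.000000, Gamma_xyy = 0.000000, Gamma_yxx = 0.000000, Gamma_yxy = 0.000000, Gamma_yyy = 0.000000; k3 = (-0.111215, -0.750000, 0.013355, 0.000000)
  k4: at (x, y) = (-0.866786, -0.750000), (dx/dtau, dy/dtau) = (-0.109543, -0.750000); Gamma_xxx = -1.065086, Gamma_xxy = 0.000000, Gamma_xyy = 0.000000, Gamma_yxx = 0.000000, Gamma_yxy = 0.000000, Gamma_yyy = 0.000000; k4 = (-0.109543, -0.750000, 0.012781, 0.000000)
  Y <- Y + (h/6)(k1 + 2k2 + 2k3 + k4): x = -0.8668, y = -0.7500, dx/dtau = -0.1095, dy/dtau = -0.7500


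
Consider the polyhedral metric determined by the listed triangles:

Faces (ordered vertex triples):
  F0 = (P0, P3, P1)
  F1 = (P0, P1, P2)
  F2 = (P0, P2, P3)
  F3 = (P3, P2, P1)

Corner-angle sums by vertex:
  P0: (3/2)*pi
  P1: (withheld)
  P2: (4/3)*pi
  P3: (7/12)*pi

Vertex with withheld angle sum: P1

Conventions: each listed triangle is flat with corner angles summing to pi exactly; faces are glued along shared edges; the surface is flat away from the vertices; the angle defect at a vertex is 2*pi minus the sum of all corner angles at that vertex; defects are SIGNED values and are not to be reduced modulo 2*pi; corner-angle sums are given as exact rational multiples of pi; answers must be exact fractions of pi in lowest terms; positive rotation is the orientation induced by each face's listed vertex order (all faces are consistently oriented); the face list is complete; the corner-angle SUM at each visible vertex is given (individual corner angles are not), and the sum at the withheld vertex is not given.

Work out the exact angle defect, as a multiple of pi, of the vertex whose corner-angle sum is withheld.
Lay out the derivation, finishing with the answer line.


V = 4, E = 6, F = 4; chi = V - E + F = 2
Gauss-Bonnet: total defect = 2*pi*chi = 4*pi; visible defects sum to (31/12)*pi

Answer: defect(P1) = (17/12)*pi


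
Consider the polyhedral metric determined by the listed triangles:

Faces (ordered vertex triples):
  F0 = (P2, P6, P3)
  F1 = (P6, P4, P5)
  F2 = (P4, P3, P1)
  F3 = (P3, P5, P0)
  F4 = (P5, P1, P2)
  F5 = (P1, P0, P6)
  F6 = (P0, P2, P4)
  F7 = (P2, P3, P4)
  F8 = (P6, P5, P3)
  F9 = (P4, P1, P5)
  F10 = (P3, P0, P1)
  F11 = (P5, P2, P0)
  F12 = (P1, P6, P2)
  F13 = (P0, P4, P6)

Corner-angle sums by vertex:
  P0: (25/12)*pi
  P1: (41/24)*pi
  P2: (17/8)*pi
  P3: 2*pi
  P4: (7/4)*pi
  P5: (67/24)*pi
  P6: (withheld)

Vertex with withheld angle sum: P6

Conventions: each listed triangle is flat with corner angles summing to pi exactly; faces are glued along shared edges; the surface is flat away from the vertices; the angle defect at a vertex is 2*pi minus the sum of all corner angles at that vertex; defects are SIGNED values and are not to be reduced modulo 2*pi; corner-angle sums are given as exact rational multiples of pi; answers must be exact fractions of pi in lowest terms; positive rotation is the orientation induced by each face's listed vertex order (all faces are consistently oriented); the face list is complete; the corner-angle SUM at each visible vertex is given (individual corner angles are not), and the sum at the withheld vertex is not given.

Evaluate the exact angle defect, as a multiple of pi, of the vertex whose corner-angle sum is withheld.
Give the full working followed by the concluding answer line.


V = 7, E = 21, F = 14; chi = V - E + F = 0
Gauss-Bonnet: total defect = 2*pi*chi = 0; visible defects sum to (-11/24)*pi

Answer: defect(P6) = (11/24)*pi


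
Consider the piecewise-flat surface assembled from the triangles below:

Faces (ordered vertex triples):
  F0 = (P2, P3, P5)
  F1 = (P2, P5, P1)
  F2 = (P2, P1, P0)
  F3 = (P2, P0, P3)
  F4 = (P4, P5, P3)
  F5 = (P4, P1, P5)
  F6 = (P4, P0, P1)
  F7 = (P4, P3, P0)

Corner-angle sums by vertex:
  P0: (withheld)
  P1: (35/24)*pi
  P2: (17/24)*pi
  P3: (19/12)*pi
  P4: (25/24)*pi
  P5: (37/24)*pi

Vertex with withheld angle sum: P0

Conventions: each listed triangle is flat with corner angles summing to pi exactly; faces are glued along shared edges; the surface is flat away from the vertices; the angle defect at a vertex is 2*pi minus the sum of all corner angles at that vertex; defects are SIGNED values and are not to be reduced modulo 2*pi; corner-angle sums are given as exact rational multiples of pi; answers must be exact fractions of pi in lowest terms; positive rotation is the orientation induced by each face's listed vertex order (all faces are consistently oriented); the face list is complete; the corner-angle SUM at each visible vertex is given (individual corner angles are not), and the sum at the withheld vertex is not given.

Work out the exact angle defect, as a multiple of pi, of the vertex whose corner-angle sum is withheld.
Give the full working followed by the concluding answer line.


V = 6, E = 12, F = 8; chi = V - E + F = 2
Gauss-Bonnet: total defect = 2*pi*chi = 4*pi; visible defects sum to (11/3)*pi

Answer: defect(P0) = pi/3


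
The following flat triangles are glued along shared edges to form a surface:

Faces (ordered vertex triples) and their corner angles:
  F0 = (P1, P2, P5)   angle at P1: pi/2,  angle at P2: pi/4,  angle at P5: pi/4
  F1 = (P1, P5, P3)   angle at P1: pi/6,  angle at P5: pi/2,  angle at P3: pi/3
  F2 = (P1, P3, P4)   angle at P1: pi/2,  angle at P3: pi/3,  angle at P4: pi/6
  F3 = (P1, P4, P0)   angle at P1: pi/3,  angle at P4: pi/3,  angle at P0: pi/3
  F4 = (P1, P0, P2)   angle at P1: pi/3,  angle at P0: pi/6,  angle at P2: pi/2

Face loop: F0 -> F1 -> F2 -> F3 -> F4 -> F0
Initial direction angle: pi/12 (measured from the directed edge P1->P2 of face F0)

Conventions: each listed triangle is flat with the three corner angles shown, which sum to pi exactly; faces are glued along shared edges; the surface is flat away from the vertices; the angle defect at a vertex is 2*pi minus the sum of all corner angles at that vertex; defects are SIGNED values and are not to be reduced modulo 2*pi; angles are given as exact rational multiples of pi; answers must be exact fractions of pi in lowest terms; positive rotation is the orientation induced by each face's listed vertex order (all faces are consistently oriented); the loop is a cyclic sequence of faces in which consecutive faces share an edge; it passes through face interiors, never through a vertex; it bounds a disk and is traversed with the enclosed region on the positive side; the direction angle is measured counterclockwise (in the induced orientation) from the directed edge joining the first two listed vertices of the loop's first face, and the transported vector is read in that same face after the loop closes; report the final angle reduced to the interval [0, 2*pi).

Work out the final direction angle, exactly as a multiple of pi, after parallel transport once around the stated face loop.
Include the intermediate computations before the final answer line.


enclosed vertex P1: corner angles sum to (11/6)*pi, defect = 2*pi - (11/6)*pi = pi/6
summing the enclosed defects onto the initial angle, mod 2*pi in the induced orientation:
final angle = pi/12 + pi/6 = pi/4 (mod 2*pi)

Answer: final direction angle = pi/4


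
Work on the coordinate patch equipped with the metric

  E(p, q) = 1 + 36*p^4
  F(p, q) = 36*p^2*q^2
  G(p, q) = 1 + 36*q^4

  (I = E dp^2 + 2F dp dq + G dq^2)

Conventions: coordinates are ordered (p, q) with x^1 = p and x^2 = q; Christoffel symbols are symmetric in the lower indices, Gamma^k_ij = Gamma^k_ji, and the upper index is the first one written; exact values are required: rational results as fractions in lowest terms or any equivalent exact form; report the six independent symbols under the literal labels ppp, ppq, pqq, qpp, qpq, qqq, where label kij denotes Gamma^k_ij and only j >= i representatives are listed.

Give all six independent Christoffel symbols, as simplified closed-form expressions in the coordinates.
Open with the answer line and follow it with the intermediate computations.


Answer: Gamma_ppp = 72*p^3/(36*p^4 + 36*q^4 + 1), Gamma_ppq = 0, Gamma_pqq = 72*p^2*q/(36*p^4 + 36*q^4 + 1), Gamma_qpp = 72*p*q^2/(36*p^4 + 36*q^4 + 1), Gamma_qpq = 0, Gamma_qqq = 72*q^3/(36*p^4 + 36*q^4 + 1)

E = 1 + 36*p^4; F = 36*p^2*q^2; G = 1 + 36*q^4
Gamma^k_ij = (1/2) g^{kl} (d_i g_jl + d_j g_il - d_l g_ij), with g^inv = (1/(EG-F^2)) [[G, -F], [-F, E]]
first partials: E_p = 144*p^3, E_q = 0, F_p = 72*p*q^2, F_q = 72*p^2*q, G_p = 0, G_q = 144*q^3
D = EG - F^2 = 1 + 36*q^4 + 36*p^4
expanded: Gamma^p_pp = (G E_p - 2F F_p + F E_q)/(2D), Gamma^p_pq = (G E_q - F G_p)/(2D), Gamma^p_qq = (2G F_q - G G_p - F G_q)/(2D), Gamma^q_pp = (2E F_p - E E_q - F E_p)/(2D), Gamma^q_pq = (E G_p - F E_q)/(2D), Gamma^q_qq = (E G_q - 2F F_q + F G_p)/(2D); substitute and cancel common factors


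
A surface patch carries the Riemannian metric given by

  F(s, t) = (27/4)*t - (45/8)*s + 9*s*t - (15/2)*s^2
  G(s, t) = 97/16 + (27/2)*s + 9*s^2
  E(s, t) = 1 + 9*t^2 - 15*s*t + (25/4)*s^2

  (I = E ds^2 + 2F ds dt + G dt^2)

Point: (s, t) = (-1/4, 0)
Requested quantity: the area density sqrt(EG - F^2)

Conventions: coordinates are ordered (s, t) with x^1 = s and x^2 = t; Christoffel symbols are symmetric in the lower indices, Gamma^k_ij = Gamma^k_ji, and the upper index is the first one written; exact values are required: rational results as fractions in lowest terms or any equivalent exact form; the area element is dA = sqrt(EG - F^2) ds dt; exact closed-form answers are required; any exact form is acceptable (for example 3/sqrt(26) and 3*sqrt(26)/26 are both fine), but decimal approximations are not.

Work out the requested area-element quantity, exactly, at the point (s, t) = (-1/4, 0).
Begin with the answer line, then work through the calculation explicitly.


Answer: sqrt(EG - F^2) = sqrt(233)/8

E = 89/64, F = 15/16, G = 13/4; EG - F^2 = 233/64


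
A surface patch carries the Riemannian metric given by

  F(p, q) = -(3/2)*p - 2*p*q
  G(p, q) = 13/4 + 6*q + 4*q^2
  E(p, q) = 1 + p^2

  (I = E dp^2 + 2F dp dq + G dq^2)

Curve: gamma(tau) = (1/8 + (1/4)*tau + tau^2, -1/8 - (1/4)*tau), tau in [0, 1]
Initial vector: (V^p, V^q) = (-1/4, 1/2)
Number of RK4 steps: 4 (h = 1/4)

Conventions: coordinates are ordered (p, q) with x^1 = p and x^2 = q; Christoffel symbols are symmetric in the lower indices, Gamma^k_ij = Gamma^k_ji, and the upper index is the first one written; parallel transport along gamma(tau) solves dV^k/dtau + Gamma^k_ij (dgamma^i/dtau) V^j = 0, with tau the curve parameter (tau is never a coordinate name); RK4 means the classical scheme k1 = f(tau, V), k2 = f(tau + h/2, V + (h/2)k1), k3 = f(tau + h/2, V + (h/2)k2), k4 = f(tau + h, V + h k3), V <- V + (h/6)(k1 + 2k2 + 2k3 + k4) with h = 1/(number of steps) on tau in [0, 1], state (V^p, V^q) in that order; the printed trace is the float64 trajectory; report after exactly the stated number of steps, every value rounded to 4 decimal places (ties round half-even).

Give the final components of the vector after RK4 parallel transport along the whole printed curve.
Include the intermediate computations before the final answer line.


gamma'(tau) = (1/4 + 2*tau, -1/4); f(tau, V)^k = -Gamma^k_ij(gamma(tau)) gamma'^i(tau) V^j; h = 1/4; intermediate values shown to 6 dp
curve data and Christoffel symbols at the stage parameters:
  tau = 0.000000: gamma = (0.125000, -0.125000), gamma' = (0.250000, -0.250000); Gamma_ppp = 0.048485, Gamma_ppq = 0.000000, Gamma_pqq = -0.096970, Gamma_qpp = -0.484848, Gamma_qpq = 0.000000, Gamma_qqq = 0.969697
  tau = 0.125000: gamma = (0.171875, -0.156250), gamma' = (0.500000, -0.250000); Gamma_ppp = 0.070449, Gamma_ppq = 0.000000, Gamma_pqq = -0.140899, Gamma_qpp = -0.486741, Gamma_qpq = 0.000000, Gamma_qqq = 0.973481
  tau = 0.250000: gamma = (0.250000, -0.187500), gamma' = (0.750000, -0.250000); Gamma_ppp = 0.107383, Gamma_ppq = 0.000000, Gamma_pqq = -0.214765, Gamma_qpp = -0.483221, Gamma_qpq = 0.000000, Gamma_qqq = 0.966443
  tau = 0.375000: gamma = (0.359375, -0.218750), gamma' = (1.000000, -0.250000); Gamma_ppp = 0.159152, Gamma_ppq = 0.000000, Gamma_pqq = -0.318305, Gamma_qpp = -0.470537, Gamma_qpq = 0.000000, Gamma_qqq = 0.941075
  tau = 0.500000: gamma = (0.500000, -0.250000), gamma' = (1.250000, -0.250000); Gamma_ppp = 0.222222, Gamma_ppq = 0.000000, Gamma_pqq = -0.444444, Gamma_qpp = -0.444444, Gamma_qpq = 0.000000, Gamma_qqq = 0.888889
  tau = 0.625000: gamma = (0.671875, -0.281250), gamma' = (1.500000, -0.250000); Gamma_ppp = 0.288318, Gamma_ppq = 0.000000, Gamma_pqq = -0.576637, Gamma_qpp = -0.402305, Gamma_qpq = 0.000000, Gamma_qqq = 0.804610
  tau = 0.750000: gamma = (0.875000, -0.312500), gamma' = (1.750000, -0.250000); Gamma_ppp = 0.345679, Gamma_ppq = 0.000000, Gamma_pqq = -0.691358, Gamma_qpp = -0.345679, Gamma_qpq = 0.000000, Gamma_qqq = 0.691358
  tau = 0.875000: gamma = (1.109375, -0.343750), gamma' = (2.000000, -0.250000); Gamma_ppp = 0.383751, Gamma_ppq = 0.000000, Gamma_pqq = -0.767503, Gamma_qpp = -0.281057, Gamma_qpq = 0.000000, Gamma_qqq = 0.562115
  tau = 1.000000: gamma = (1.375000, -0.375000), gamma' = (2.250000, -0.250000); Gamma_ppp = 0.398190, Gamma_ppq = 0.000000, Gamma_pqq = -0.796380, Gamma_qpp = -0.217195, Gamma_qpq = 0.000000, Gamma_qqq = 0.434389
step 0: V^p = -0.2500, V^q = 0.5000
step 1: k1 = (-0.009091, 0.090909), k2 = (-0.009166, 0.063332), k3 = (-0.009045, 0.062490), k4 = (-0.007368, 0.033156); V <- V + (h/6)(k1 + 2k2 + 2k3 + k4): V^p = -0.2522, V^q = 0.5157
step 2: k1 = (-0.007374, 0.033185), k2 = (-0.001078, 0.003188), k3 = (-0.000905, 0.002677), k4 = (0.012750, -0.025500); V <- V + (h/6)(k1 + 2k2 + 2k3 + k4): V^p = -0.2521, V^q = 0.5165
step 3: k1 = (0.012655, -0.025311), k2 = (0.034366, -0.047952), k3 = (0.033600, -0.046884), k4 = (0.060211, -0.060211); V <- V + (h/6)(k1 + 2k2 + 2k3 + k4): V^p = -0.2434, V^q = 0.5050
step 4: k1 = (0.059986, -0.059986), k2 = (0.085632, -0.062716), k3 = (0.083237, -0.060962), k4 = (0.101957, -0.055613); V <- V + (h/6)(k1 + 2k2 + 2k3 + k4): V^p = -0.2226, V^q = 0.4899

Answer: V^p = -0.2226, V^q = 0.4899
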